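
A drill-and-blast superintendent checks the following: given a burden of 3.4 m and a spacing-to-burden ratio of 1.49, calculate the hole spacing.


Spacing = burden * ratio
= 3.4 * 1.49
= 5.066 m

5.066 m


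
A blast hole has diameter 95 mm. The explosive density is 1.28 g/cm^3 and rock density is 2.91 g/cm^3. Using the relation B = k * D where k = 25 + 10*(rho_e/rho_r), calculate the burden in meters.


2.7929 m

First, compute k:
rho_e / rho_r = 1.28 / 2.91 = 0.439862543
k = 25 + 10 * 0.439862543 = 29.39862543
Then, compute burden:
B = k * D / 1000 = 29.39862543 * 95 / 1000
= 2792.869416 / 1000
= 2.7929 m


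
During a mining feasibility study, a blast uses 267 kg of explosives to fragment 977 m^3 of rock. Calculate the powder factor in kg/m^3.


0.2733 kg/m^3

Powder factor = explosive mass / rock volume
= 267 / 977
= 0.2733 kg/m^3


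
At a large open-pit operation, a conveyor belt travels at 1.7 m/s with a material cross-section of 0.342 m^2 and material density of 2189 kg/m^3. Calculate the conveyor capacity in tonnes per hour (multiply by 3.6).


Volumetric flow = speed * area
= 1.7 * 0.342 = 0.5814 m^3/s
Mass flow = volumetric * density
= 0.5814 * 2189 = 1272.6846 kg/s
Convert to t/h: multiply by 3.6
Capacity = 1272.6846 * 3.6
= 4581.6646 t/h

4581.6646 t/h


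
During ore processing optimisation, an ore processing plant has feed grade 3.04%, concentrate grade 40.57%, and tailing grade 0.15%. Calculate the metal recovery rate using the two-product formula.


95.4186%

Using the two-product formula:
R = 100 * c * (f - t) / (f * (c - t))
Numerator = 100 * 40.57 * (3.04 - 0.15)
= 100 * 40.57 * 2.89
= 11724.73
Denominator = 3.04 * (40.57 - 0.15)
= 3.04 * 40.42
= 122.8768
R = 11724.73 / 122.8768
= 95.4186%


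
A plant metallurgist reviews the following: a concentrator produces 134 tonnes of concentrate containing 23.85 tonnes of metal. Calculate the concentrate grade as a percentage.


Grade = (metal in concentrate / concentrate mass) * 100
= (23.85 / 134) * 100
= 0.1779850746 * 100
= 17.7985%

17.7985%


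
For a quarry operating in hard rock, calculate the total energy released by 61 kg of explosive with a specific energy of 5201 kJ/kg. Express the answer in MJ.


Energy = mass * specific_energy / 1000
= 61 * 5201 / 1000
= 317261 / 1000
= 317.261 MJ

317.261 MJ


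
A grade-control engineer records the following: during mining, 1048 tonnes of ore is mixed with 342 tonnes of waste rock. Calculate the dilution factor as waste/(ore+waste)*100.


24.6043%

Total material = ore + waste
= 1048 + 342 = 1390 tonnes
Dilution = waste / total * 100
= 342 / 1390 * 100
= 0.2460431655 * 100
= 24.6043%


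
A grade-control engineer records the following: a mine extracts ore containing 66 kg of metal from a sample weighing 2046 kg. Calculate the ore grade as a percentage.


3.2258%

Ore grade = (metal mass / ore mass) * 100
= (66 / 2046) * 100
= 0.03225806452 * 100
= 3.2258%


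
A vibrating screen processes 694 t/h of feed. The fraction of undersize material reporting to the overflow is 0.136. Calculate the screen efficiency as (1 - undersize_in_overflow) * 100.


Screen efficiency = (1 - fraction of undersize in overflow) * 100
= (1 - 0.136) * 100
= 0.864 * 100
= 86.4%

86.4%


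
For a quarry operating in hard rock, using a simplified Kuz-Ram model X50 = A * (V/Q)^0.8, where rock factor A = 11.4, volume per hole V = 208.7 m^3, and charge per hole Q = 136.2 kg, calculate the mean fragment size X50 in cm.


16.0391 cm

Compute V/Q:
V/Q = 208.7 / 136.2 = 1.532305433
Raise to the power 0.8:
(V/Q)^0.8 = 1.532305433^0.8 = 1.406942255
Multiply by A:
X50 = 11.4 * 1.406942255
= 16.0391 cm


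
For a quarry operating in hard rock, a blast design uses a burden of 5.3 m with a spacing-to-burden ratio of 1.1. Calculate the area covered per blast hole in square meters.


First, find the spacing:
Spacing = burden * ratio = 5.3 * 1.1
= 5.83 m
Then, calculate the area:
Area = burden * spacing = 5.3 * 5.83
= 30.899 m^2

30.899 m^2


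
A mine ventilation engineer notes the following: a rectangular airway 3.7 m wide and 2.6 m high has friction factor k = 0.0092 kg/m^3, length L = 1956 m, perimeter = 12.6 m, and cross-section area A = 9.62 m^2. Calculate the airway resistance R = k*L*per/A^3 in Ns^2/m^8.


Compute the numerator:
k * L * per = 0.0092 * 1956 * 12.6
= 226.73952
Compute the denominator:
A^3 = 9.62^3 = 890.277128
Resistance:
R = 226.73952 / 890.277128
= 0.2547 Ns^2/m^8

0.2547 Ns^2/m^8


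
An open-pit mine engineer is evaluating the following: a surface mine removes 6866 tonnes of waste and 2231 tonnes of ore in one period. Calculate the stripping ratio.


Stripping ratio = waste tonnage / ore tonnage
= 6866 / 2231
= 3.0775

3.0775


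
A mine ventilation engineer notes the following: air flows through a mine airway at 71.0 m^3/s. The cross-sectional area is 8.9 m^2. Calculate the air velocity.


Velocity = flow rate / cross-sectional area
= 71.0 / 8.9
= 7.9775 m/s

7.9775 m/s


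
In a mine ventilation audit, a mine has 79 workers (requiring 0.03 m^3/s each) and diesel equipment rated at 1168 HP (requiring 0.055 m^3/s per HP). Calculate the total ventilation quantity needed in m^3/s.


66.61 m^3/s

Airflow for workers:
Q_people = 79 * 0.03 = 2.37 m^3/s
Airflow for diesel equipment:
Q_diesel = 1168 * 0.055 = 64.24 m^3/s
Total ventilation:
Q_total = 2.37 + 64.24
= 66.61 m^3/s


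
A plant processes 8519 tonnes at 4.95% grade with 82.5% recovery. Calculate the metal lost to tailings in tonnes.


73.7958 tonnes

Total metal in feed:
= 8519 * 4.95 / 100 = 421.6905 tonnes
Metal recovered:
= 421.6905 * 82.5 / 100 = 347.8946625 tonnes
Metal lost to tailings:
= 421.6905 - 347.8946625
= 73.7958 tonnes


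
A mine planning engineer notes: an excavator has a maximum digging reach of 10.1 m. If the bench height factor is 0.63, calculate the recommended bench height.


6.363 m

Bench height = reach * factor
= 10.1 * 0.63
= 6.363 m


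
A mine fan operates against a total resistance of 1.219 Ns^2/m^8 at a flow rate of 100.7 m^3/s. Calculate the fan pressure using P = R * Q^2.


12361.2573 Pa

Compute Q^2:
Q^2 = 100.7^2 = 10140.49
Compute pressure:
P = R * Q^2 = 1.219 * 10140.49
= 12361.2573 Pa


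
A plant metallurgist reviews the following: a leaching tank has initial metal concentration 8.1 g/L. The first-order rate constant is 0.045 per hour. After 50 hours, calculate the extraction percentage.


Compute the exponent:
-k * t = -0.045 * 50 = -2.25
Remaining concentration:
C = 8.1 * exp(-2.25)
= 8.1 * 0.1053992246
= 0.853733719 g/L
Extracted = 8.1 - 0.853733719 = 7.246266281 g/L
Extraction % = 7.246266281 / 8.1 * 100
= 89.4601%

89.4601%


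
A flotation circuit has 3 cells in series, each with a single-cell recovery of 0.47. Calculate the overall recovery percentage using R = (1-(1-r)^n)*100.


Complement of single-cell recovery:
1 - r = 1 - 0.47 = 0.53
Raise to power n:
(1 - r)^3 = 0.53^3 = 0.148877
Overall recovery:
R = (1 - 0.148877) * 100
= 85.1123%

85.1123%


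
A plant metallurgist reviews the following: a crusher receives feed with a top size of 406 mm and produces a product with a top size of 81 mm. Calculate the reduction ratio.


Reduction ratio = feed size / product size
= 406 / 81
= 5.0123

5.0123


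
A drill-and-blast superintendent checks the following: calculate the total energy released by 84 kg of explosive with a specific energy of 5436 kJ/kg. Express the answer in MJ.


456.624 MJ

Energy = mass * specific_energy / 1000
= 84 * 5436 / 1000
= 456624 / 1000
= 456.624 MJ


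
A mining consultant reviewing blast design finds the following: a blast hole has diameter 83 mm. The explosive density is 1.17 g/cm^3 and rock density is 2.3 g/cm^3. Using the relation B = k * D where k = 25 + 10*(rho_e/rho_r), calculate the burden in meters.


2.4972 m

First, compute k:
rho_e / rho_r = 1.17 / 2.3 = 0.5086956522
k = 25 + 10 * 0.5086956522 = 30.08695652
Then, compute burden:
B = k * D / 1000 = 30.08695652 * 83 / 1000
= 2497.217391 / 1000
= 2.4972 m


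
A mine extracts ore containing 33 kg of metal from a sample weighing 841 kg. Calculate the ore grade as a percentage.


Ore grade = (metal mass / ore mass) * 100
= (33 / 841) * 100
= 0.03923900119 * 100
= 3.9239%

3.9239%


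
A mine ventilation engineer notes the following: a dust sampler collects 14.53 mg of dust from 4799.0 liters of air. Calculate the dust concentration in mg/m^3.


3.0277 mg/m^3

Convert liters to m^3: 1 m^3 = 1000 L
Concentration = mass / volume * 1000
= 14.53 / 4799.0 * 1000
= 0.003027714107 * 1000
= 3.0277 mg/m^3


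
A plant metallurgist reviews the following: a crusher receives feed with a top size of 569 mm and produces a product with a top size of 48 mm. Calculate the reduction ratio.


11.8542

Reduction ratio = feed size / product size
= 569 / 48
= 11.8542


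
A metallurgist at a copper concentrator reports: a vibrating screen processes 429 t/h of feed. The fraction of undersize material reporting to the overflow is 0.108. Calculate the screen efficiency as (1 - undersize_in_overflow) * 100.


Screen efficiency = (1 - fraction of undersize in overflow) * 100
= (1 - 0.108) * 100
= 0.892 * 100
= 89.2%

89.2%


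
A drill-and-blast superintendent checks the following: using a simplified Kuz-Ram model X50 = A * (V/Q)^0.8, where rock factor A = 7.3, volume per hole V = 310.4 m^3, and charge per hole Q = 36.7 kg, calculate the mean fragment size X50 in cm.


Compute V/Q:
V/Q = 310.4 / 36.7 = 8.457765668
Raise to the power 0.8:
(V/Q)^0.8 = 8.457765668^0.8 = 5.518289983
Multiply by A:
X50 = 7.3 * 5.518289983
= 40.2835 cm

40.2835 cm


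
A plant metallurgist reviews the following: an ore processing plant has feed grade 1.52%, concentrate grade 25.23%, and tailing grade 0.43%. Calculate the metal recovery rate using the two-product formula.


72.9539%

Using the two-product formula:
R = 100 * c * (f - t) / (f * (c - t))
Numerator = 100 * 25.23 * (1.52 - 0.43)
= 100 * 25.23 * 1.09
= 2750.07
Denominator = 1.52 * (25.23 - 0.43)
= 1.52 * 24.8
= 37.696
R = 2750.07 / 37.696
= 72.9539%


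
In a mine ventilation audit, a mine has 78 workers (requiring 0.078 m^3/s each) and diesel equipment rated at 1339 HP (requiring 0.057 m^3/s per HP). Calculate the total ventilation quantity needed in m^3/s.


Airflow for workers:
Q_people = 78 * 0.078 = 6.084 m^3/s
Airflow for diesel equipment:
Q_diesel = 1339 * 0.057 = 76.323 m^3/s
Total ventilation:
Q_total = 6.084 + 76.323
= 82.407 m^3/s

82.407 m^3/s


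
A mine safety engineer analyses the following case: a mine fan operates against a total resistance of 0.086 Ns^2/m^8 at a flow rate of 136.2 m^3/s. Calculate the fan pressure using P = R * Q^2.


1595.3378 Pa

Compute Q^2:
Q^2 = 136.2^2 = 18550.44
Compute pressure:
P = R * Q^2 = 0.086 * 18550.44
= 1595.3378 Pa


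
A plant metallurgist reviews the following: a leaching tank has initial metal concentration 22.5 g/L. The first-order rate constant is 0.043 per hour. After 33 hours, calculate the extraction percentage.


75.8044%

Compute the exponent:
-k * t = -0.043 * 33 = -1.419
Remaining concentration:
C = 22.5 * exp(-1.419)
= 22.5 * 0.2419558518
= 5.444006666 g/L
Extracted = 22.5 - 5.444006666 = 17.05599333 g/L
Extraction % = 17.05599333 / 22.5 * 100
= 75.8044%


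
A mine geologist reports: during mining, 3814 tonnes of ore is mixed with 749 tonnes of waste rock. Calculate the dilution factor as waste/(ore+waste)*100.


Total material = ore + waste
= 3814 + 749 = 4563 tonnes
Dilution = waste / total * 100
= 749 / 4563 * 100
= 0.1641463949 * 100
= 16.4146%

16.4146%


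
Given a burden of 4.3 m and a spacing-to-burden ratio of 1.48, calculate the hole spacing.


Spacing = burden * ratio
= 4.3 * 1.48
= 6.364 m

6.364 m


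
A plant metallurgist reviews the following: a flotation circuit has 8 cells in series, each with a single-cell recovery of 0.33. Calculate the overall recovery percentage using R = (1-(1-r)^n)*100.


Complement of single-cell recovery:
1 - r = 1 - 0.33 = 0.67
Raise to power n:
(1 - r)^8 = 0.67^8 = 0.04060676776
Overall recovery:
R = (1 - 0.04060676776) * 100
= 95.9393%

95.9393%


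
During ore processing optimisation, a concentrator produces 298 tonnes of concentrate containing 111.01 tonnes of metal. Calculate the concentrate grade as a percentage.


Grade = (metal in concentrate / concentrate mass) * 100
= (111.01 / 298) * 100
= 0.3725167785 * 100
= 37.2517%

37.2517%


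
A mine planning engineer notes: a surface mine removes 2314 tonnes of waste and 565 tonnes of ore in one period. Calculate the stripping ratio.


4.0956

Stripping ratio = waste tonnage / ore tonnage
= 2314 / 565
= 4.0956


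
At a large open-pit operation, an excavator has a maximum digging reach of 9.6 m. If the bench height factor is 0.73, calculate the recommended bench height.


Bench height = reach * factor
= 9.6 * 0.73
= 7.008 m

7.008 m


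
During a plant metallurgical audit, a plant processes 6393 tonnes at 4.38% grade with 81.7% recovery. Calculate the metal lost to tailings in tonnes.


Total metal in feed:
= 6393 * 4.38 / 100 = 280.0134 tonnes
Metal recovered:
= 280.0134 * 81.7 / 100 = 228.7709478 tonnes
Metal lost to tailings:
= 280.0134 - 228.7709478
= 51.2425 tonnes

51.2425 tonnes


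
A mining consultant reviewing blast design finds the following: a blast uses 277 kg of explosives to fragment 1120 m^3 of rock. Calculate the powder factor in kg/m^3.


0.2473 kg/m^3

Powder factor = explosive mass / rock volume
= 277 / 1120
= 0.2473 kg/m^3


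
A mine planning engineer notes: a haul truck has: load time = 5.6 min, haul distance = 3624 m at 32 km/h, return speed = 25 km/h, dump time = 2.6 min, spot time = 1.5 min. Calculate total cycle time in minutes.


25.1926 min

Convert haul speed to m/min: 32 * 1000/60 = 533.3333333 m/min
Haul time = 3624 / 533.3333333 = 6.795 min
Convert return speed to m/min: 25 * 1000/60 = 416.6666667 m/min
Return time = 3624 / 416.6666667 = 8.6976 min
Total cycle time:
= 5.6 + 6.795 + 2.6 + 8.6976 + 1.5
= 25.1926 min


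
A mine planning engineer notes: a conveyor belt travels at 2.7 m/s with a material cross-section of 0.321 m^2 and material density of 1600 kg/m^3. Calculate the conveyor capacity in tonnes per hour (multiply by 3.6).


4992.192 t/h

Volumetric flow = speed * area
= 2.7 * 0.321 = 0.8667 m^3/s
Mass flow = volumetric * density
= 0.8667 * 1600 = 1386.72 kg/s
Convert to t/h: multiply by 3.6
Capacity = 1386.72 * 3.6
= 4992.192 t/h


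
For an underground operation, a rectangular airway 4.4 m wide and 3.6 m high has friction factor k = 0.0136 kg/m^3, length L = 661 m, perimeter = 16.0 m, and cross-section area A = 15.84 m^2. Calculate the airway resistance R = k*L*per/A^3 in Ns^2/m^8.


Compute the numerator:
k * L * per = 0.0136 * 661 * 16.0
= 143.8336
Compute the denominator:
A^3 = 15.84^3 = 3974.344704
Resistance:
R = 143.8336 / 3974.344704
= 0.0362 Ns^2/m^8

0.0362 Ns^2/m^8


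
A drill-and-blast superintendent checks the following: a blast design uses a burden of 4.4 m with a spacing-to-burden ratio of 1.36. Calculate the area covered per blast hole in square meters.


First, find the spacing:
Spacing = burden * ratio = 4.4 * 1.36
= 5.984 m
Then, calculate the area:
Area = burden * spacing = 4.4 * 5.984
= 26.3296 m^2

26.3296 m^2


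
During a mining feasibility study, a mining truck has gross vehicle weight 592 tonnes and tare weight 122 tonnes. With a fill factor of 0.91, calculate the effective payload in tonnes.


Maximum payload = gross - tare
= 592 - 122 = 470 tonnes
Effective payload = max payload * fill factor
= 470 * 0.91
= 427.7 tonnes

427.7 tonnes


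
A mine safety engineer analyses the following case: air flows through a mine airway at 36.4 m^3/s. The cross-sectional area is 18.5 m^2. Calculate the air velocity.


1.9676 m/s

Velocity = flow rate / cross-sectional area
= 36.4 / 18.5
= 1.9676 m/s


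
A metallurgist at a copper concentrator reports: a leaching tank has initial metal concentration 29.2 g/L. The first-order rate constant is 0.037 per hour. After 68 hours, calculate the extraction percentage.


91.9218%

Compute the exponent:
-k * t = -0.037 * 68 = -2.516
Remaining concentration:
C = 29.2 * exp(-2.516)
= 29.2 * 0.08078208971
= 2.35883702 g/L
Extracted = 29.2 - 2.35883702 = 26.84116298 g/L
Extraction % = 26.84116298 / 29.2 * 100
= 91.9218%


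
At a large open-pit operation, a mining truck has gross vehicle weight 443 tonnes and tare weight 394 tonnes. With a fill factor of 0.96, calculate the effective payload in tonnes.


47.04 tonnes

Maximum payload = gross - tare
= 443 - 394 = 49 tonnes
Effective payload = max payload * fill factor
= 49 * 0.96
= 47.04 tonnes


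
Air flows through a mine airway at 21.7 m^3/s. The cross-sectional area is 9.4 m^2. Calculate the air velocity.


Velocity = flow rate / cross-sectional area
= 21.7 / 9.4
= 2.3085 m/s

2.3085 m/s


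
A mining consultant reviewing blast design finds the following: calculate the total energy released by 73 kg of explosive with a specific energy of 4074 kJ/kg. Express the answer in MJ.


297.402 MJ

Energy = mass * specific_energy / 1000
= 73 * 4074 / 1000
= 297402 / 1000
= 297.402 MJ


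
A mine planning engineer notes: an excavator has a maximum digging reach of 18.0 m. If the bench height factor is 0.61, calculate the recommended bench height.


Bench height = reach * factor
= 18.0 * 0.61
= 10.98 m

10.98 m


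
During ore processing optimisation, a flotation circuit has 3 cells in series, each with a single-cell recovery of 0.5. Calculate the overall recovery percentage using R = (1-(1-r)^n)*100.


87.5%

Complement of single-cell recovery:
1 - r = 1 - 0.5 = 0.5
Raise to power n:
(1 - r)^3 = 0.5^3 = 0.125
Overall recovery:
R = (1 - 0.125) * 100
= 87.5%


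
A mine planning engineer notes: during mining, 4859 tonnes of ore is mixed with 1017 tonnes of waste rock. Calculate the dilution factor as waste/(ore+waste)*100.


17.3077%

Total material = ore + waste
= 4859 + 1017 = 5876 tonnes
Dilution = waste / total * 100
= 1017 / 5876 * 100
= 0.1730769231 * 100
= 17.3077%


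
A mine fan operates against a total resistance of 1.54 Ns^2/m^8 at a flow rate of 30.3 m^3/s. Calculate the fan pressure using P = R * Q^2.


Compute Q^2:
Q^2 = 30.3^2 = 918.09
Compute pressure:
P = R * Q^2 = 1.54 * 918.09
= 1413.8586 Pa

1413.8586 Pa


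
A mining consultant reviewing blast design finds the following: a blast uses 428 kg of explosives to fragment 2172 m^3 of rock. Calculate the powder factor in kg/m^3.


0.1971 kg/m^3

Powder factor = explosive mass / rock volume
= 428 / 2172
= 0.1971 kg/m^3


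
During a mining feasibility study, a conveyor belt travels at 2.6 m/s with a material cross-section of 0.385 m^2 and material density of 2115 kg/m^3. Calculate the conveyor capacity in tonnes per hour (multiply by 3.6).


7621.614 t/h

Volumetric flow = speed * area
= 2.6 * 0.385 = 1.001 m^3/s
Mass flow = volumetric * density
= 1.001 * 2115 = 2117.115 kg/s
Convert to t/h: multiply by 3.6
Capacity = 2117.115 * 3.6
= 7621.614 t/h


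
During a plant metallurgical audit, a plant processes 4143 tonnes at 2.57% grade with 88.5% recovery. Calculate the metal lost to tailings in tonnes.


12.2446 tonnes

Total metal in feed:
= 4143 * 2.57 / 100 = 106.4751 tonnes
Metal recovered:
= 106.4751 * 88.5 / 100 = 94.2304635 tonnes
Metal lost to tailings:
= 106.4751 - 94.2304635
= 12.2446 tonnes


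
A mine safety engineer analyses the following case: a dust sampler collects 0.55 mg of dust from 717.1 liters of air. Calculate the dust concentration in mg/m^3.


Convert liters to m^3: 1 m^3 = 1000 L
Concentration = mass / volume * 1000
= 0.55 / 717.1 * 1000
= 0.0007669781063 * 1000
= 0.767 mg/m^3

0.767 mg/m^3


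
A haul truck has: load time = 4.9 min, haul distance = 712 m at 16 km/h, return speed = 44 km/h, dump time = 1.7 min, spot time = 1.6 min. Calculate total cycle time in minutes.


Convert haul speed to m/min: 16 * 1000/60 = 266.6666667 m/min
Haul time = 712 / 266.6666667 = 2.67 min
Convert return speed to m/min: 44 * 1000/60 = 733.3333333 m/min
Return time = 712 / 733.3333333 = 0.9709090909 min
Total cycle time:
= 4.9 + 2.67 + 1.7 + 0.9709090909 + 1.6
= 11.8409 min

11.8409 min


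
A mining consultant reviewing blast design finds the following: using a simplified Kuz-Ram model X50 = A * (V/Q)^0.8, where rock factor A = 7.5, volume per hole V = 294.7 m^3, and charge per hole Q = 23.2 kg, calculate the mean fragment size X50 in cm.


Compute V/Q:
V/Q = 294.7 / 23.2 = 12.70258621
Raise to the power 0.8:
(V/Q)^0.8 = 12.70258621^0.8 = 7.640358215
Multiply by A:
X50 = 7.5 * 7.640358215
= 57.3027 cm

57.3027 cm


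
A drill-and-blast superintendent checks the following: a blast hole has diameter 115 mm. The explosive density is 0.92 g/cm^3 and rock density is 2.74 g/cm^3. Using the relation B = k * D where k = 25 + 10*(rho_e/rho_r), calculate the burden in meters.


First, compute k:
rho_e / rho_r = 0.92 / 2.74 = 0.3357664234
k = 25 + 10 * 0.3357664234 = 28.35766423
Then, compute burden:
B = k * D / 1000 = 28.35766423 * 115 / 1000
= 3261.131387 / 1000
= 3.2611 m

3.2611 m


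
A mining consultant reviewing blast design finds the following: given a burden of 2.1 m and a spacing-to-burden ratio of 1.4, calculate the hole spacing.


Spacing = burden * ratio
= 2.1 * 1.4
= 2.94 m

2.94 m


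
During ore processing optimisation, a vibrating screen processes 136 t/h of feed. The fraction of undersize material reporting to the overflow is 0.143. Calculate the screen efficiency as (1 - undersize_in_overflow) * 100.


85.7%

Screen efficiency = (1 - fraction of undersize in overflow) * 100
= (1 - 0.143) * 100
= 0.857 * 100
= 85.7%


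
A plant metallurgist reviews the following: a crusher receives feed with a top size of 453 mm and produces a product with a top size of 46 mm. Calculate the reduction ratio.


Reduction ratio = feed size / product size
= 453 / 46
= 9.8478

9.8478


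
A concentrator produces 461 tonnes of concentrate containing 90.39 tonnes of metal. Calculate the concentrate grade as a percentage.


Grade = (metal in concentrate / concentrate mass) * 100
= (90.39 / 461) * 100
= 0.1960737527 * 100
= 19.6074%

19.6074%


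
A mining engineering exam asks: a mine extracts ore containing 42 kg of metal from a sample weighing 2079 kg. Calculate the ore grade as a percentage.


Ore grade = (metal mass / ore mass) * 100
= (42 / 2079) * 100
= 0.0202020202 * 100
= 2.0202%

2.0202%


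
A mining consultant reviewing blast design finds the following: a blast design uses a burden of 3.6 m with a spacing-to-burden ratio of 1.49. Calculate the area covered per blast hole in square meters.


19.3104 m^2

First, find the spacing:
Spacing = burden * ratio = 3.6 * 1.49
= 5.364 m
Then, calculate the area:
Area = burden * spacing = 3.6 * 5.364
= 19.3104 m^2


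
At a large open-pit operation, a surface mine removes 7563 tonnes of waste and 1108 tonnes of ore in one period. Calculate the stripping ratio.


6.8258

Stripping ratio = waste tonnage / ore tonnage
= 7563 / 1108
= 6.8258


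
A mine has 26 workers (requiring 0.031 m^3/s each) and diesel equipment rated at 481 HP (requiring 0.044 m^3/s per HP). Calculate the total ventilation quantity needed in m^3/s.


21.97 m^3/s

Airflow for workers:
Q_people = 26 * 0.031 = 0.806 m^3/s
Airflow for diesel equipment:
Q_diesel = 481 * 0.044 = 21.164 m^3/s
Total ventilation:
Q_total = 0.806 + 21.164
= 21.97 m^3/s


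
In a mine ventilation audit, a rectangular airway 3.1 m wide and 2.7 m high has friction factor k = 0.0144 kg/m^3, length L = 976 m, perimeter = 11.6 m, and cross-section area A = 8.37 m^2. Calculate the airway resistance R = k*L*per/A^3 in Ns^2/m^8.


Compute the numerator:
k * L * per = 0.0144 * 976 * 11.6
= 163.03104
Compute the denominator:
A^3 = 8.37^3 = 586.376253
Resistance:
R = 163.03104 / 586.376253
= 0.278 Ns^2/m^8

0.278 Ns^2/m^8


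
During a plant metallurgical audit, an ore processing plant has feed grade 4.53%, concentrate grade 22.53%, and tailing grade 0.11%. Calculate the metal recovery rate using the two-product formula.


98.0505%

Using the two-product formula:
R = 100 * c * (f - t) / (f * (c - t))
Numerator = 100 * 22.53 * (4.53 - 0.11)
= 100 * 22.53 * 4.42
= 9958.26
Denominator = 4.53 * (22.53 - 0.11)
= 4.53 * 22.42
= 101.5626
R = 9958.26 / 101.5626
= 98.0505%


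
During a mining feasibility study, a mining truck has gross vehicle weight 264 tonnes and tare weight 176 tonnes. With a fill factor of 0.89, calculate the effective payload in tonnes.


78.32 tonnes

Maximum payload = gross - tare
= 264 - 176 = 88 tonnes
Effective payload = max payload * fill factor
= 88 * 0.89
= 78.32 tonnes


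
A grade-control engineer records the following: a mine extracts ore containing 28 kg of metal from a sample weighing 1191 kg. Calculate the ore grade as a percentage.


2.351%

Ore grade = (metal mass / ore mass) * 100
= (28 / 1191) * 100
= 0.02350965575 * 100
= 2.351%


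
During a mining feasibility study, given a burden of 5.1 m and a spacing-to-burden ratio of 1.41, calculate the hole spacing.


7.191 m

Spacing = burden * ratio
= 5.1 * 1.41
= 7.191 m


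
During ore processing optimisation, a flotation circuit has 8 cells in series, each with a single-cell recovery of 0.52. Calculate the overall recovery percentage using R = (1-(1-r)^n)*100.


Complement of single-cell recovery:
1 - r = 1 - 0.52 = 0.48
Raise to power n:
(1 - r)^8 = 0.48^8 = 0.002817928043
Overall recovery:
R = (1 - 0.002817928043) * 100
= 99.7182%

99.7182%


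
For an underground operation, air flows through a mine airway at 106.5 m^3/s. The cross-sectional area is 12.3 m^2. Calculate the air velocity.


Velocity = flow rate / cross-sectional area
= 106.5 / 12.3
= 8.6585 m/s

8.6585 m/s


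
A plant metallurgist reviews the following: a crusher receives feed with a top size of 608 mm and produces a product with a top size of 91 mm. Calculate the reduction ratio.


6.6813

Reduction ratio = feed size / product size
= 608 / 91
= 6.6813


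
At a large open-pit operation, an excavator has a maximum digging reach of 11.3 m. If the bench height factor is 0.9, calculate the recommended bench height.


10.17 m

Bench height = reach * factor
= 11.3 * 0.9
= 10.17 m


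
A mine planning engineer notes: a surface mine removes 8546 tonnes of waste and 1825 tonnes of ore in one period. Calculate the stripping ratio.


4.6827

Stripping ratio = waste tonnage / ore tonnage
= 8546 / 1825
= 4.6827


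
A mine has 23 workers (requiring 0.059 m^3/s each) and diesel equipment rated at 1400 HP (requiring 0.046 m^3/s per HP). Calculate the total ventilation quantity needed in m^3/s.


65.757 m^3/s

Airflow for workers:
Q_people = 23 * 0.059 = 1.357 m^3/s
Airflow for diesel equipment:
Q_diesel = 1400 * 0.046 = 64.4 m^3/s
Total ventilation:
Q_total = 1.357 + 64.4
= 65.757 m^3/s


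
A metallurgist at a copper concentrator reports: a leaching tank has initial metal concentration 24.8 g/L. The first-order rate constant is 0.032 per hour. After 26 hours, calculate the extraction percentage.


56.4822%

Compute the exponent:
-k * t = -0.032 * 26 = -0.832
Remaining concentration:
C = 24.8 * exp(-0.832)
= 24.8 * 0.4351780593
= 10.79241587 g/L
Extracted = 24.8 - 10.79241587 = 14.00758413 g/L
Extraction % = 14.00758413 / 24.8 * 100
= 56.4822%


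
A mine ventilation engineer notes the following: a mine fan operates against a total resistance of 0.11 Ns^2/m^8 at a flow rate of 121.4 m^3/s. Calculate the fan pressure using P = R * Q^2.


1621.1756 Pa

Compute Q^2:
Q^2 = 121.4^2 = 14737.96
Compute pressure:
P = R * Q^2 = 0.11 * 14737.96
= 1621.1756 Pa


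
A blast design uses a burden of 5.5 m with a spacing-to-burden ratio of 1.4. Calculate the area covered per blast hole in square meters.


42.35 m^2

First, find the spacing:
Spacing = burden * ratio = 5.5 * 1.4
= 7.7 m
Then, calculate the area:
Area = burden * spacing = 5.5 * 7.7
= 42.35 m^2


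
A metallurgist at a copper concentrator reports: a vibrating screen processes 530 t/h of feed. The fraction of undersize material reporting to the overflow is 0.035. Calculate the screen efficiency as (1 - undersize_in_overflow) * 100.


Screen efficiency = (1 - fraction of undersize in overflow) * 100
= (1 - 0.035) * 100
= 0.965 * 100
= 96.5%

96.5%


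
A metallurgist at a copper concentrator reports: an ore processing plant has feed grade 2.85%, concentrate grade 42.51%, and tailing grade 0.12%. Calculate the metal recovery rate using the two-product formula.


96.0606%

Using the two-product formula:
R = 100 * c * (f - t) / (f * (c - t))
Numerator = 100 * 42.51 * (2.85 - 0.12)
= 100 * 42.51 * 2.73
= 11605.23
Denominator = 2.85 * (42.51 - 0.12)
= 2.85 * 42.39
= 120.8115
R = 11605.23 / 120.8115
= 96.0606%


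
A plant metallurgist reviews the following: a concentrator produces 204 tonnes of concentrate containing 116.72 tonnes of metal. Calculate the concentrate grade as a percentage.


57.2157%

Grade = (metal in concentrate / concentrate mass) * 100
= (116.72 / 204) * 100
= 0.5721568627 * 100
= 57.2157%


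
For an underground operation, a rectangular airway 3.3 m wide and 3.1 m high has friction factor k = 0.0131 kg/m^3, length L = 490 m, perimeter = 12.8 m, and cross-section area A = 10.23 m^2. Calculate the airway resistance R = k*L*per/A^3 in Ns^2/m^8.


Compute the numerator:
k * L * per = 0.0131 * 490 * 12.8
= 82.1632
Compute the denominator:
A^3 = 10.23^3 = 1070.599167
Resistance:
R = 82.1632 / 1070.599167
= 0.0767 Ns^2/m^8

0.0767 Ns^2/m^8


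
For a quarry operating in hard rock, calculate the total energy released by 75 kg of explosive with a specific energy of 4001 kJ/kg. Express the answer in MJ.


300.075 MJ

Energy = mass * specific_energy / 1000
= 75 * 4001 / 1000
= 300075 / 1000
= 300.075 MJ


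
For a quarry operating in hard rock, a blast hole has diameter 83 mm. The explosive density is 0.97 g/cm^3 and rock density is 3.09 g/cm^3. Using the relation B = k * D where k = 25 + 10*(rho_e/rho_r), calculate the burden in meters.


2.3356 m

First, compute k:
rho_e / rho_r = 0.97 / 3.09 = 0.3139158576
k = 25 + 10 * 0.3139158576 = 28.13915858
Then, compute burden:
B = k * D / 1000 = 28.13915858 * 83 / 1000
= 2335.550162 / 1000
= 2.3356 m


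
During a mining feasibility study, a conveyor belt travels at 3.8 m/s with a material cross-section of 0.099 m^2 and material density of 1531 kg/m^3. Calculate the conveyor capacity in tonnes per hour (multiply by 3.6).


Volumetric flow = speed * area
= 3.8 * 0.099 = 0.3762 m^3/s
Mass flow = volumetric * density
= 0.3762 * 1531 = 575.9622 kg/s
Convert to t/h: multiply by 3.6
Capacity = 575.9622 * 3.6
= 2073.4639 t/h

2073.4639 t/h


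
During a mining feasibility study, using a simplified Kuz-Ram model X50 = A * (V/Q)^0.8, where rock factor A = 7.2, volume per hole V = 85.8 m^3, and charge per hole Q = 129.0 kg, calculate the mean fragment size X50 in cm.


Compute V/Q:
V/Q = 85.8 / 129.0 = 0.6651162791
Raise to the power 0.8:
(V/Q)^0.8 = 0.6651162791^0.8 = 0.7216357864
Multiply by A:
X50 = 7.2 * 0.7216357864
= 5.1958 cm

5.1958 cm


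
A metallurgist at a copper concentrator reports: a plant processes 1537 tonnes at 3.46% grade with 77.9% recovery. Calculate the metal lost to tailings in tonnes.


11.7528 tonnes

Total metal in feed:
= 1537 * 3.46 / 100 = 53.1802 tonnes
Metal recovered:
= 53.1802 * 77.9 / 100 = 41.4273758 tonnes
Metal lost to tailings:
= 53.1802 - 41.4273758
= 11.7528 tonnes


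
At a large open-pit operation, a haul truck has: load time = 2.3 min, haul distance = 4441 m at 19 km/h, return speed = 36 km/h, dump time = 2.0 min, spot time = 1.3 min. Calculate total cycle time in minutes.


Convert haul speed to m/min: 19 * 1000/60 = 316.6666667 m/min
Haul time = 4441 / 316.6666667 = 14.02421053 min
Convert return speed to m/min: 36 * 1000/60 = 600 m/min
Return time = 4441 / 600 = 7.401666667 min
Total cycle time:
= 2.3 + 14.02421053 + 2.0 + 7.401666667 + 1.3
= 27.0259 min

27.0259 min


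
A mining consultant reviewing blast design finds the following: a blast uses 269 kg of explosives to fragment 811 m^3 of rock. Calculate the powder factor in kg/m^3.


Powder factor = explosive mass / rock volume
= 269 / 811
= 0.3317 kg/m^3

0.3317 kg/m^3


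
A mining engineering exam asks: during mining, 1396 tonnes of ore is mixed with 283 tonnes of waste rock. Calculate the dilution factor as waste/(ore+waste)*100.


16.8553%

Total material = ore + waste
= 1396 + 283 = 1679 tonnes
Dilution = waste / total * 100
= 283 / 1679 * 100
= 0.1685527099 * 100
= 16.8553%


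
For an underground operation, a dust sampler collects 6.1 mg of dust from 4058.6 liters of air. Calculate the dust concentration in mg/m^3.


1.503 mg/m^3

Convert liters to m^3: 1 m^3 = 1000 L
Concentration = mass / volume * 1000
= 6.1 / 4058.6 * 1000
= 0.001502981324 * 1000
= 1.503 mg/m^3


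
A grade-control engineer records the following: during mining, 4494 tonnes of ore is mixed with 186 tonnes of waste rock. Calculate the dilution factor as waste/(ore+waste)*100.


Total material = ore + waste
= 4494 + 186 = 4680 tonnes
Dilution = waste / total * 100
= 186 / 4680 * 100
= 0.03974358974 * 100
= 3.9744%

3.9744%


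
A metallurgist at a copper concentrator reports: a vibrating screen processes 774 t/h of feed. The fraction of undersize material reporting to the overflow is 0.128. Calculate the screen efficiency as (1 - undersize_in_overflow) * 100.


87.2%

Screen efficiency = (1 - fraction of undersize in overflow) * 100
= (1 - 0.128) * 100
= 0.872 * 100
= 87.2%


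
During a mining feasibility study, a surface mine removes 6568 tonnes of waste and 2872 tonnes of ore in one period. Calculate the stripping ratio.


2.2869

Stripping ratio = waste tonnage / ore tonnage
= 6568 / 2872
= 2.2869


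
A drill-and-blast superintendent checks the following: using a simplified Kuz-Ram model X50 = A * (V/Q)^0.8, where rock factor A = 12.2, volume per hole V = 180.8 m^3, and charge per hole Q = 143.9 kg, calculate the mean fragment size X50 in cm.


Compute V/Q:
V/Q = 180.8 / 143.9 = 1.256428075
Raise to the power 0.8:
(V/Q)^0.8 = 1.256428075^0.8 = 1.200356105
Multiply by A:
X50 = 12.2 * 1.200356105
= 14.6443 cm

14.6443 cm


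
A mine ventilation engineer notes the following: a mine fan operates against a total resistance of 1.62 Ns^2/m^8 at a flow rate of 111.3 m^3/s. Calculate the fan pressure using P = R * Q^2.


20068.0578 Pa

Compute Q^2:
Q^2 = 111.3^2 = 12387.69
Compute pressure:
P = R * Q^2 = 1.62 * 12387.69
= 20068.0578 Pa


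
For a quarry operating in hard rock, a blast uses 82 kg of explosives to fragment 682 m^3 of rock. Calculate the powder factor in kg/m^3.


0.1202 kg/m^3

Powder factor = explosive mass / rock volume
= 82 / 682
= 0.1202 kg/m^3


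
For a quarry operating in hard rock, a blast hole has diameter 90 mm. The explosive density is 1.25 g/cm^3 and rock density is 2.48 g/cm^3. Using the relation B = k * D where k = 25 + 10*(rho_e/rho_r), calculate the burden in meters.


First, compute k:
rho_e / rho_r = 1.25 / 2.48 = 0.5040322581
k = 25 + 10 * 0.5040322581 = 30.04032258
Then, compute burden:
B = k * D / 1000 = 30.04032258 * 90 / 1000
= 2703.629032 / 1000
= 2.7036 m

2.7036 m


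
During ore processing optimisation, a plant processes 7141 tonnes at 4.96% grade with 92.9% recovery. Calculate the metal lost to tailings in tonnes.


Total metal in feed:
= 7141 * 4.96 / 100 = 354.1936 tonnes
Metal recovered:
= 354.1936 * 92.9 / 100 = 329.0458544 tonnes
Metal lost to tailings:
= 354.1936 - 329.0458544
= 25.1477 tonnes

25.1477 tonnes


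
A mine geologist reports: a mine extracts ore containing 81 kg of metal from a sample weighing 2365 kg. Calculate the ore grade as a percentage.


Ore grade = (metal mass / ore mass) * 100
= (81 / 2365) * 100
= 0.03424947146 * 100
= 3.4249%

3.4249%


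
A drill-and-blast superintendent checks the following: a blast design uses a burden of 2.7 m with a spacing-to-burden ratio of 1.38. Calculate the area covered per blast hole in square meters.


10.0602 m^2

First, find the spacing:
Spacing = burden * ratio = 2.7 * 1.38
= 3.726 m
Then, calculate the area:
Area = burden * spacing = 2.7 * 3.726
= 10.0602 m^2


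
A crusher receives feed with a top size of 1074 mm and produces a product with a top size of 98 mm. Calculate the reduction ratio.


Reduction ratio = feed size / product size
= 1074 / 98
= 10.9592

10.9592


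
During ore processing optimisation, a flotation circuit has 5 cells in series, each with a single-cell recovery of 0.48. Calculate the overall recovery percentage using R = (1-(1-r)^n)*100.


Complement of single-cell recovery:
1 - r = 1 - 0.48 = 0.52
Raise to power n:
(1 - r)^5 = 0.52^5 = 0.0380204032
Overall recovery:
R = (1 - 0.0380204032) * 100
= 96.198%

96.198%


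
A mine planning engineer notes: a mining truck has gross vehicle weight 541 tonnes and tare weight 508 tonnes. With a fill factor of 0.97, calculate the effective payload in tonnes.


Maximum payload = gross - tare
= 541 - 508 = 33 tonnes
Effective payload = max payload * fill factor
= 33 * 0.97
= 32.01 tonnes

32.01 tonnes


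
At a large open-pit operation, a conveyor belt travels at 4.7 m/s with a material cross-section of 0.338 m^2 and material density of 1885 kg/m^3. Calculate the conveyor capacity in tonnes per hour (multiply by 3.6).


10780.2396 t/h

Volumetric flow = speed * area
= 4.7 * 0.338 = 1.5886 m^3/s
Mass flow = volumetric * density
= 1.5886 * 1885 = 2994.511 kg/s
Convert to t/h: multiply by 3.6
Capacity = 2994.511 * 3.6
= 10780.2396 t/h


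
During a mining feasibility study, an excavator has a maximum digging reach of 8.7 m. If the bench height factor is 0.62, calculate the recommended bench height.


Bench height = reach * factor
= 8.7 * 0.62
= 5.394 m

5.394 m


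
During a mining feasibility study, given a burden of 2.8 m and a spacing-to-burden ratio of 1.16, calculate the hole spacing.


3.248 m

Spacing = burden * ratio
= 2.8 * 1.16
= 3.248 m


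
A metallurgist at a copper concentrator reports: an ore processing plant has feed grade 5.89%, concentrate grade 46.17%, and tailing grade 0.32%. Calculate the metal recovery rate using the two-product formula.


Using the two-product formula:
R = 100 * c * (f - t) / (f * (c - t))
Numerator = 100 * 46.17 * (5.89 - 0.32)
= 100 * 46.17 * 5.57
= 25716.69
Denominator = 5.89 * (46.17 - 0.32)
= 5.89 * 45.85
= 270.0565
R = 25716.69 / 270.0565
= 95.2271%

95.2271%


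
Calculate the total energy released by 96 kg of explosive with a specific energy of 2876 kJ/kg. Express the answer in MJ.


Energy = mass * specific_energy / 1000
= 96 * 2876 / 1000
= 276096 / 1000
= 276.096 MJ

276.096 MJ


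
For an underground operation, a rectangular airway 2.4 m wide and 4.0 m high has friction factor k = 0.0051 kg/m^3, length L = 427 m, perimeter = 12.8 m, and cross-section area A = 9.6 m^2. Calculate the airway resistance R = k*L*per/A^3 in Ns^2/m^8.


0.0315 Ns^2/m^8

Compute the numerator:
k * L * per = 0.0051 * 427 * 12.8
= 27.87456
Compute the denominator:
A^3 = 9.6^3 = 884.736
Resistance:
R = 27.87456 / 884.736
= 0.0315 Ns^2/m^8


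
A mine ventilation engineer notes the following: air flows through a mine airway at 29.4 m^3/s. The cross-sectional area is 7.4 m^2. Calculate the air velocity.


Velocity = flow rate / cross-sectional area
= 29.4 / 7.4
= 3.973 m/s

3.973 m/s


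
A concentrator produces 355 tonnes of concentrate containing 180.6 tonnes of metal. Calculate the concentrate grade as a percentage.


50.8732%

Grade = (metal in concentrate / concentrate mass) * 100
= (180.6 / 355) * 100
= 0.5087323944 * 100
= 50.8732%
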